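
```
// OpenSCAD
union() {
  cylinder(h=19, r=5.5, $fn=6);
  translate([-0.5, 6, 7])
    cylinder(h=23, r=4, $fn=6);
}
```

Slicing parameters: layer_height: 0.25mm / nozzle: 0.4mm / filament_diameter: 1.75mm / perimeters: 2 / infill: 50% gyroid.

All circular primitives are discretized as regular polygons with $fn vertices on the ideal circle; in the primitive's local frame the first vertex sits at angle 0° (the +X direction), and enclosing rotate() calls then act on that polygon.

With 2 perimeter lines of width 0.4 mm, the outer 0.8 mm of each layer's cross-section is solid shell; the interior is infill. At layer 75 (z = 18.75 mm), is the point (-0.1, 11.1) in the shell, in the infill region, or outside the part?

outside

At z = 18.75 mm: the cylinder: section is a regular 6-gon, circumradius r=5.5; the cylinder at (-0.5, 6): section is a regular 6-gon, circumradius r=4; Taking the union: the regions partially overlap (shared area 11.31 mm²), so overlapping operands fuse into one piece — 1 connected region. Overall, the cross-section is a single solid region. The nearest boundary edge runs (-2.50, 9.46)→(1.50, 9.46); distance from the point to it = 1.64 mm. The point is not inside any of the regions above, so it lies outside the cross-section (1.64 mm from the nearest boundary).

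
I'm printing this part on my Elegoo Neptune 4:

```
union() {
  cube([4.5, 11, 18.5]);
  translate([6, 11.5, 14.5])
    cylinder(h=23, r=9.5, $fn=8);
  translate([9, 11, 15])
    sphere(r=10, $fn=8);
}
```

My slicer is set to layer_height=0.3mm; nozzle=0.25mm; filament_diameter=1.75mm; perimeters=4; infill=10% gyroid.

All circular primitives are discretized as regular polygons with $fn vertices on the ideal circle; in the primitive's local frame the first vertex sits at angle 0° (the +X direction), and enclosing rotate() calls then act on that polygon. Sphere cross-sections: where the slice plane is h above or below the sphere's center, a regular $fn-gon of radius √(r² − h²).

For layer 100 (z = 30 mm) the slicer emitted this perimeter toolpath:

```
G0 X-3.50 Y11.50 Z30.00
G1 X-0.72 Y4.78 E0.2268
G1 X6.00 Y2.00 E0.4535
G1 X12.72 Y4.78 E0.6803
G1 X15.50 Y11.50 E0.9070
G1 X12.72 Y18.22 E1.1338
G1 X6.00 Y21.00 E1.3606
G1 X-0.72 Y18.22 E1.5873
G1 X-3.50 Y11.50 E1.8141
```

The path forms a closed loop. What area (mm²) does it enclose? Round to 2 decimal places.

Apply the shoelace formula to the sequence of (X, Y) vertices; enclosed area = 255.36 mm².

255.36 mm²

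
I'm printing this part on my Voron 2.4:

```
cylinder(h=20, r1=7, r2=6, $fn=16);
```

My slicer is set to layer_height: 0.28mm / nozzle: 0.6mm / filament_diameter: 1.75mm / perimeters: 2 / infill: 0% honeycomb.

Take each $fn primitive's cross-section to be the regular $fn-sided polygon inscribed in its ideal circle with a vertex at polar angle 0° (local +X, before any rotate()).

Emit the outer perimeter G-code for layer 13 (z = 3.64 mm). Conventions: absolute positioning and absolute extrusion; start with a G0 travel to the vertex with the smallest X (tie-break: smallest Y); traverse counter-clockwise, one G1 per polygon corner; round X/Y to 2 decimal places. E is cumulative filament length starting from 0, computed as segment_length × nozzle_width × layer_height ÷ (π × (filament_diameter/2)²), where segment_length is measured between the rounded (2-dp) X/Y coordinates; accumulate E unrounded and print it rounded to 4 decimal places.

At z = 3.64 mm: the cone contributes a regular 16-gon of circumradius 6.818 (interpolated between r1=7 and r2=6 at t=0.182). The outline is a single polygon with 16 vertices. Extrusion per mm of travel: 0.6 × 0.28 / (π × 0.875²) = 0.069846. Accumulating E over each segment gives final E = 2.9733.

G0 X-6.82 Y0.00 Z3.64
G1 X-6.30 Y-2.61 E0.1859
G1 X-4.82 Y-4.82 E0.3717
G1 X-2.61 Y-6.30 E0.5574
G1 X0.00 Y-6.82 E0.7433
G1 X2.61 Y-6.30 E0.9292
G1 X4.82 Y-4.82 E1.1150
G1 X6.30 Y-2.61 E1.3008
G1 X6.82 Y0.00 E1.4866
G1 X6.30 Y2.61 E1.6725
G1 X4.82 Y4.82 E1.8583
G1 X2.61 Y6.30 E2.0441
G1 X0.00 Y6.82 E2.2300
G1 X-2.61 Y6.30 E2.4158
G1 X-4.82 Y4.82 E2.6016
G1 X-6.30 Y2.61 E2.7874
G1 X-6.82 Y0.00 E2.9733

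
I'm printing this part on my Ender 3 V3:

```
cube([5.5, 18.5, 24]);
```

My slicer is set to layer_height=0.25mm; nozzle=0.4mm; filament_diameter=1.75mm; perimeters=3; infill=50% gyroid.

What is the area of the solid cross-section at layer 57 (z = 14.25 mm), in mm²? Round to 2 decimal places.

101.75 mm²

At z = 14.25 mm: the cube (footprint 5.5×18.5) is included at this height (area 101.75 mm²). Overall, the cross-section is a single solid region. Net area = 101.75 mm².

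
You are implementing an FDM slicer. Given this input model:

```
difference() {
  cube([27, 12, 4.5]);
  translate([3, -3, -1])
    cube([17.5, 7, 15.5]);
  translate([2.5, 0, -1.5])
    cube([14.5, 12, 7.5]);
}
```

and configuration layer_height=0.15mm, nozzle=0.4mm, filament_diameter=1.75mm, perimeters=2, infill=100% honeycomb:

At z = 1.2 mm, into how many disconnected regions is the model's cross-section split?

2

At z = 1.2 mm: the cube is present — its section is the full 27×12 rectangle; the cube at (3, -3) (footprint 17.5×7) is included at this height; the 14.5×12 cube at (2.5, 0) contributes its full rectangle; Subtracting the remaining from the first: starting from the 27×12 cube, the 17.5×7 cube at (3, -3) partially overlaps it — only the 70.00 mm² overlap (of its 122.50 mm²) is removed, clipping the outline; the 14.5×12 cube at (2.5, 0) partially overlaps it — only the 118.00 mm² overlap (of its 174.00 mm²) is removed, clipping the outline — 2 connected regions. The result has 2 disconnected regions.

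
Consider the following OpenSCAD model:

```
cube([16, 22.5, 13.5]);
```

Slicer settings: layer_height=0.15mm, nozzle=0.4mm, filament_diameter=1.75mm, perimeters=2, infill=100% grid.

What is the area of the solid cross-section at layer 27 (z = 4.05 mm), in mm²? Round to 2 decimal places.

360.00 mm²

At z = 4.05 mm: the cube (footprint 16×22.5) is included at this height (area 360.00 mm²). Overall, the cross-section is a single solid region. Net area = 360.00 mm².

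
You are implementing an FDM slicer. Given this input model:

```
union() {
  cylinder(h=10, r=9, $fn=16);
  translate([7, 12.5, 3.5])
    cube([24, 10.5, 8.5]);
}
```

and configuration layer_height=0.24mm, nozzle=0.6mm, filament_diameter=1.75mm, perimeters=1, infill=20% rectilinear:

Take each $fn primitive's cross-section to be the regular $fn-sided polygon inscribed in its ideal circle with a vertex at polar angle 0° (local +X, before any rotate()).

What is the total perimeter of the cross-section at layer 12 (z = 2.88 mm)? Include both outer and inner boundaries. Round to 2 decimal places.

56.19 mm

At z = 2.88 mm: the r=9 cylinder contributes a regular 16-gon of circumradius 9 (perimeter = 2·16·9.000·sin(180°/16) = 56.19 mm); the cube at (7, 12.5) is not intersected at this z (z outside [3.5, 12]); Merging all regions: only the r=9 cylinder is present, so the union is just that shape — boundary = 56.19 mm. Overall, the cross-section is a single solid region. Total boundary length (outer) = 56.19 mm.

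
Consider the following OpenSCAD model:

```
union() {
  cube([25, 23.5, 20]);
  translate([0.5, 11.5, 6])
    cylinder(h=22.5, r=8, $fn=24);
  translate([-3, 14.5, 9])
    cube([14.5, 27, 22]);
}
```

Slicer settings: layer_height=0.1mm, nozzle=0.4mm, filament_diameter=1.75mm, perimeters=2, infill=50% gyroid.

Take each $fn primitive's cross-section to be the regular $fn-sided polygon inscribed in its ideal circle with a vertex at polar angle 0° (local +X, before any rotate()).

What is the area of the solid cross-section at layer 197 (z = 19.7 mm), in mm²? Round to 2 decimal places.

At z = 19.7 mm: the 25×23.5 cube contributes its full rectangle (area 587.50 mm²); the cylinder at (0.5, 11.5): section is a regular 24-gon, circumradius r=8 (area = (24/2)·8.000²·sin(360°/24) = 198.77 mm²); the cube at (-3, 14.5) (footprint 14.5×27) is included at this height (area 391.50 mm²); Merging all regions: the regions partially overlap — summed areas 1177.77 mm² minus the doubly-counted overlap 224.78 mm² gives 953.00 mm² — area = 953.00 mm². Overall, the cross-section is a single solid region. Net area = 953.00 mm².

953.00 mm²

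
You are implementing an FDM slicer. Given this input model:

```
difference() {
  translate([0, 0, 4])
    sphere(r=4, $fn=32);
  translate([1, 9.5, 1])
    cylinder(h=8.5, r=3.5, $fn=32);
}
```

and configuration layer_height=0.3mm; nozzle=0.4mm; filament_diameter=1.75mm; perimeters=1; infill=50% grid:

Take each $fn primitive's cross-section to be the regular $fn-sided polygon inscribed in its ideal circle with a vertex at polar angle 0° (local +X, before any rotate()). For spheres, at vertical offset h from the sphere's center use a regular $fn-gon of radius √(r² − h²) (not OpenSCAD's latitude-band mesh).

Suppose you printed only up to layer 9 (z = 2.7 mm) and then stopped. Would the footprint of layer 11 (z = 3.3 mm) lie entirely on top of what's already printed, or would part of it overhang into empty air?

Compare the two slices. At z = 2.7: the r=4 sphere slices to a regular 32-gon of circumradius 3.783 (√(r²−h²) with h=1.3 from center) (area = (32/2)·3.783²·sin(360°/32) = 44.67 mm²); the cylinder at (1, 9.5): section is a regular 32-gon, circumradius r=3.5 (area = (32/2)·3.500²·sin(360°/32) = 38.24 mm²); Subtracting the remaining from the first: starting from the r=4 sphere (44.67 mm²), the r=3.5 cylinder at (1, 9.5) misses the remaining region (no effect) — area = 44.67 mm². At z = 3.3: the r=4 sphere slices to a regular 32-gon of circumradius 3.938 (√(r²−h²) with h=0.7 from center) (area = (32/2)·3.938²·sin(360°/32) = 48.41 mm²); the r=3.5 cylinder at (1, 9.5) contributes a regular 32-gon of circumradius 3.5 (area = (32/2)·3.500²·sin(360°/32) = 38.24 mm²); After the difference (first − rest): starting from the r=4 sphere (48.41 mm²), the r=3.5 cylinder at (1, 9.5) misses the remaining region (no effect) — area = 48.41 mm². Checking containment: at z = 3.3 the cross-section extends beyond the z = 2.7 cross-section by about 3.75 mm².

part overhangs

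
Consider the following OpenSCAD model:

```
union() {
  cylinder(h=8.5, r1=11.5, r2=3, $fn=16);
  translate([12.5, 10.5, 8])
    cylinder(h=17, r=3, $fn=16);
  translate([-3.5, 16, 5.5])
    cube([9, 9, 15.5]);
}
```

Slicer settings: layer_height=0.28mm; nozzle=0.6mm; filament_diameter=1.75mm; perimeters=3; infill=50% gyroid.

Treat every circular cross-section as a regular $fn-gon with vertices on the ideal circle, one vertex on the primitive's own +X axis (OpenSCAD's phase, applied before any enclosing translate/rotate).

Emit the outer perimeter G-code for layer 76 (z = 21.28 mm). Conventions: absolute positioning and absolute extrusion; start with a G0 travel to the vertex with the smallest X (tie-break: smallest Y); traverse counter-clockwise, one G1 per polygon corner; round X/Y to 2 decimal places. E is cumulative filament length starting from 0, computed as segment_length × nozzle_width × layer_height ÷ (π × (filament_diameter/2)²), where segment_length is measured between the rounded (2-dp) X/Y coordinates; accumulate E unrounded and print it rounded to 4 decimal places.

G0 X9.50 Y10.50 Z21.28
G1 X9.73 Y9.35 E0.0819
G1 X10.38 Y8.38 E0.1635
G1 X11.35 Y7.73 E0.2450
G1 X12.50 Y7.50 E0.3269
G1 X13.65 Y7.73 E0.4089
G1 X14.62 Y8.38 E0.4904
G1 X15.27 Y9.35 E0.5720
G1 X15.50 Y10.50 E0.6539
G1 X15.27 Y11.65 E0.7358
G1 X14.62 Y12.62 E0.8173
G1 X13.65 Y13.27 E0.8989
G1 X12.50 Y13.50 E0.9808
G1 X11.35 Y13.27 E1.0627
G1 X10.38 Y12.62 E1.1443
G1 X9.73 Y11.65 E1.2258
G1 X9.50 Y10.50 E1.3078

At z = 21.28 mm: the cone is not intersected at this z (z outside [0, 8.5]); the cylinder at (12.5, 10.5): section is a regular 16-gon, circumradius r=3; the cube at (-3.5, 16) is not intersected at this z (z outside [5.5, 21]); Taking the union: only the r=3 cylinder at (12.5, 10.5) is present, so the union is just that shape — 1 connected region. The outline is a single polygon with 16 vertices. Extrusion per mm of travel: 0.6 × 0.28 / (π × 0.875²) = 0.069846. Accumulating E over each segment gives final E = 1.3078.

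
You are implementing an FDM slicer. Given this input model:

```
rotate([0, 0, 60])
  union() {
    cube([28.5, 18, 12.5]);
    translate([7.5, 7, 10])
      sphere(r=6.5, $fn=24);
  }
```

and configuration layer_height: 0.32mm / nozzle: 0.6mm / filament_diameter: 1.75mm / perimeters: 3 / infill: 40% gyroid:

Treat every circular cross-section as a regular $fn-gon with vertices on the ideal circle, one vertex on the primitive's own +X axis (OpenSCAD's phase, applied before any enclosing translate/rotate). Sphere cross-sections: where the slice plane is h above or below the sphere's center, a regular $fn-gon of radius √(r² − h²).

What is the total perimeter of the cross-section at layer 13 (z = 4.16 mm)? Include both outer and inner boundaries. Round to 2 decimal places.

93.00 mm

At z = 4.16 mm: the cube (footprint 28.5×18) is included at this height (perimeter 93.00 mm); the r=6.5 sphere at (7.5, 7) contributes a regular 24-gon of circumradius √(6.5²−5.84²) = 2.854 (perimeter = 2·24·2.854·sin(180°/24) = 17.88 mm); Merging all regions: the r=6.5 sphere at (7.5, 7) lies entirely inside the 28.5×18 cube, so the union is just the 28.5×18 cube — boundary = 93.00 mm; (whole slice rotated 60° about Z — lengths, areas and connectivity unchanged). Overall, the cross-section is a single solid region. Total boundary length (outer) = 93.00 mm.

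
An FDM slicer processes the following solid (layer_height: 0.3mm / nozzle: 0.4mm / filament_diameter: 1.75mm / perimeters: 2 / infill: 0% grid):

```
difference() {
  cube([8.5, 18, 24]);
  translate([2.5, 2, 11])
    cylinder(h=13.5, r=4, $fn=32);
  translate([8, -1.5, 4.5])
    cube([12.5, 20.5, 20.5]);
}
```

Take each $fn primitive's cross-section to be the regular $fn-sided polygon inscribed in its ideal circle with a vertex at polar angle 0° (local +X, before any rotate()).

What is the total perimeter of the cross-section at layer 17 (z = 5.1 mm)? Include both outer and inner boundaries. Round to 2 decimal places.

At z = 5.1 mm: the cube is present — its section is the full 8.5×18 rectangle (perimeter 53.00 mm); the cylinder at (2.5, 2) is not intersected at this z (z outside [11, 24.5]); the 12.5×20.5 cube at (8, -1.5) contributes its full rectangle (perimeter 66.00 mm); Taking the first minus the rest: starting from the 8.5×18 cube, the 12.5×20.5 cube at (8, -1.5) partially overlaps it — only the 9.00 mm² overlap (of its 256.25 mm²) is removed, clipping the outline — boundary = 52.00 mm. Overall, the cross-section is a single solid region. Total boundary length (outer) = 52.00 mm.

52.00 mm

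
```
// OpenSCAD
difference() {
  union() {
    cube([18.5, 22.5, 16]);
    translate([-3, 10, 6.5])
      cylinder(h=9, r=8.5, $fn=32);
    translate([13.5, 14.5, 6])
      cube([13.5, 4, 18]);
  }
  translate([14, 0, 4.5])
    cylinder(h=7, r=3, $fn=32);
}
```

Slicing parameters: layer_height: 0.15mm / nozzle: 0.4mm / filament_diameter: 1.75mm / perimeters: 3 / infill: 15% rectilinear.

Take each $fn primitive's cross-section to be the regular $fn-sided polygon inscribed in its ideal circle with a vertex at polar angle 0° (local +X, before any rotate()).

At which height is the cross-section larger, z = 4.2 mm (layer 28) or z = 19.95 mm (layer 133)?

Layer 28 (z = 4.2): the 18.5×22.5 cube contributes its full rectangle (area 416.25 mm²); the cylinder at (-3, 10) does not reach this height (z outside [6.5, 15.5]); the cube at (13.5, 14.5) does not reach this height (z outside [6, 24]); Taking the union: only the 18.5×22.5 cube is present, so the union is just that shape — area = 416.25 mm²; the cylinder at (14, 0) does not reach this height (z outside [4.5, 11.5]); Subtracting the remaining from the first: none of the subtracted shapes is present at this height, so the result so far is unchanged — area = 416.25 mm². So its area = 416.25 mm². Layer 133 (z = 19.95): the cube does not reach this height (z outside [0, 16]); the cylinder at (-3, 10) does not reach this height (z outside [6.5, 15.5]); the cube at (13.5, 14.5) (footprint 13.5×4) is included at this height (area 54.00 mm²); Combining (union): only the 13.5×4 cube at (13.5, 14.5) is present, so the union is just that shape — area = 54.00 mm²; the cylinder at (14, 0) is not intersected at this z (z outside [4.5, 11.5]); Taking the first minus the rest: none of the subtracted shapes is present at this height, so the result so far is unchanged — area = 54.00 mm². So its area = 54.00 mm². Layer 28 is larger (416.25 vs 54.00 mm²).

layer 28 (z = 4.2 mm)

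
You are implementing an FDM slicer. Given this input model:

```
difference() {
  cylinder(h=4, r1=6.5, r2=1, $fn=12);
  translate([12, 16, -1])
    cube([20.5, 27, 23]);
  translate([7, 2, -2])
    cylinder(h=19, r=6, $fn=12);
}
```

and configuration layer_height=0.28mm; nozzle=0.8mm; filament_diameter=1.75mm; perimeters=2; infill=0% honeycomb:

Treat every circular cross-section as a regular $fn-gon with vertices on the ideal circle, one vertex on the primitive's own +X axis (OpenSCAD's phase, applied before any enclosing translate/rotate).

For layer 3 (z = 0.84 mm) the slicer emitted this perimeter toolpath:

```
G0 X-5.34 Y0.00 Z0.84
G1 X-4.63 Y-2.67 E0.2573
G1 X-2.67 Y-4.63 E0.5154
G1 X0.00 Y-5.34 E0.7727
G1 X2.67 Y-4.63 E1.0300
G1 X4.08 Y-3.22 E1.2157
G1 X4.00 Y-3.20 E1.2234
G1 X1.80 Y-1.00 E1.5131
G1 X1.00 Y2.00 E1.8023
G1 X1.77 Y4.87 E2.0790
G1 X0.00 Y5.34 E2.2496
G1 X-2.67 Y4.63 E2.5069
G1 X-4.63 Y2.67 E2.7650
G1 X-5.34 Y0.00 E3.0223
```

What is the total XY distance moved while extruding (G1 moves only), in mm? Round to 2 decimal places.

32.45 mm

Sum the Euclidean lengths of each G1 segment: total = 32.45 mm.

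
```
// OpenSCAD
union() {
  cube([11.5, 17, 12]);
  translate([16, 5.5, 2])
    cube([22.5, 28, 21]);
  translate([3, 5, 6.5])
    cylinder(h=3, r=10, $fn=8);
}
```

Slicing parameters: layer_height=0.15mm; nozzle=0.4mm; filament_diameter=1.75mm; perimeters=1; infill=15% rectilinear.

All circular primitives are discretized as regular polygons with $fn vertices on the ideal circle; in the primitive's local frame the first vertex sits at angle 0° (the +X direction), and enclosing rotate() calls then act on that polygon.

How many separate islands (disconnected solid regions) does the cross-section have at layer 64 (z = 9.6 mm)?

At z = 9.6 mm: the 11.5×17 cube contributes its full rectangle; the cube at (16, 5.5) (footprint 22.5×28) is included at this height; the cylinder at (3, 5) is absent (z outside [6.5, 9.5]); Taking the union: the 2 present regions are separate (no shared area or edge), so areas and boundary lengths simply add and each stays a separate island — 2 connected regions. Overall, the cross-section has 2 separate islands. Island count = 2.

2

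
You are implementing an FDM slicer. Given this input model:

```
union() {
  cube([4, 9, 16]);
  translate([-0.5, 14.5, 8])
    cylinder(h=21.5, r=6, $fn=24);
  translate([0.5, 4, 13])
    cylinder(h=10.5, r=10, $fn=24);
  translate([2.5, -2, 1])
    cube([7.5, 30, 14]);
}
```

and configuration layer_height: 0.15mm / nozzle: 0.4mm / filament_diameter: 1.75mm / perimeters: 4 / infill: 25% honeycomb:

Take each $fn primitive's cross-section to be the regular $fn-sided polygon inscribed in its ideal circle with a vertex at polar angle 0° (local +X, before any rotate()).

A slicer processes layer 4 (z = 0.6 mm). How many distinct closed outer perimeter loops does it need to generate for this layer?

1

At z = 0.6 mm: the cube is present — its section is the full 4×9 rectangle; the cylinder at (-0.5, 14.5) is not intersected at this z (z outside [8, 29.5]); the cylinder at (0.5, 4) is absent (z outside [13, 23.5]); the cube at (2.5, -2) is absent (z outside [1, 15]); Taking the union: only the 4×9 cube is present, so the union is just that shape — 1 connected region. The result has 1 disconnected region.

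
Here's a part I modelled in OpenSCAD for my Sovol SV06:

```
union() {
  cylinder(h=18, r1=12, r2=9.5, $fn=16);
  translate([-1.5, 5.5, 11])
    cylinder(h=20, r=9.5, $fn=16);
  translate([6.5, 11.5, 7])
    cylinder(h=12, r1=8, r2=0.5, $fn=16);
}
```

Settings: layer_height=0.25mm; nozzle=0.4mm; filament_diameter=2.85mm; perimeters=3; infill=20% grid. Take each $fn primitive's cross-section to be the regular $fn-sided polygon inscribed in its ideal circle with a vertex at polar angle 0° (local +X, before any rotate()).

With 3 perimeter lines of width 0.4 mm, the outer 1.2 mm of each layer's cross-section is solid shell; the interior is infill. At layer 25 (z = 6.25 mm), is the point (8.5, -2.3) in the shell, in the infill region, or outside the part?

infill

At z = 6.25 mm: the cone (r1=12→r2=9.5) has section circumradius 11.132 here — a regular 16-gon; the cylinder at (-1.5, 5.5) does not reach this height (z outside [11, 31]); the cone at (6.5, 11.5) does not reach this height (z outside [7, 19]); Taking the union: only the cone is present, so the union is just that shape — 1 connected region. Overall, the cross-section is a single solid region. The nearest boundary edge runs (10.28, -4.26)→(11.13, 0.00); distance from the point to it = 2.13 mm. The point is inside the cross-section and 2.13 mm from the nearest boundary — more than the 1.2 mm shell width (3 × 0.4), so it's in the infill interior.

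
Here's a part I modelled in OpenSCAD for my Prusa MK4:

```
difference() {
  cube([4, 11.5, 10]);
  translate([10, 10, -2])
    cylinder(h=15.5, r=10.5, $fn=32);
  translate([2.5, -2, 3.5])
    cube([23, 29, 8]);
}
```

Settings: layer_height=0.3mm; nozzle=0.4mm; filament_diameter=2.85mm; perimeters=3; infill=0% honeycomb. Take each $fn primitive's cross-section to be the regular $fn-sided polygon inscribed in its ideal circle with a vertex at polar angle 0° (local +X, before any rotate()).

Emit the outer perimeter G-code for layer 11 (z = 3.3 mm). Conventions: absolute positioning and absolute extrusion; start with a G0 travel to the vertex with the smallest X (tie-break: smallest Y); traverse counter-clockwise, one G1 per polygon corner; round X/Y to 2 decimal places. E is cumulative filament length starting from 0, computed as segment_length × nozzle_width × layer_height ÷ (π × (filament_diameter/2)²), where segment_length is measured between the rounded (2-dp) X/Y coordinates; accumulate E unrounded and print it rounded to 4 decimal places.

At z = 3.3 mm: the cube (footprint 4×11.5) is included at this height; the cylinder at (10, 10): section is a regular 32-gon, circumradius r=10.5; the cube at (2.5, -2) is absent (z outside [3.5, 11.5]); After the difference (first − rest): starting from the 4×11.5 cube, the r=10.5 cylinder at (10, 10) partially overlaps it — only the 31.90 mm² overlap (of its 344.14 mm²) is removed, clipping the outline — 1 connected region. The outline is a single polygon with 7 vertices. Extrusion per mm of travel: 0.4 × 0.3 / (π × 1.425²) = 0.018811. Accumulating E over each segment gives final E = 0.3643.

G0 X0.00 Y0.00 Z3.30
G1 X4.00 Y0.00 E0.0752
G1 X4.00 Y1.41 E0.1018
G1 X2.58 Y2.58 E0.1364
G1 X1.27 Y4.17 E0.1751
G1 X0.30 Y5.98 E0.2138
G1 X0.00 Y6.97 E0.2332
G1 X0.00 Y0.00 E0.3643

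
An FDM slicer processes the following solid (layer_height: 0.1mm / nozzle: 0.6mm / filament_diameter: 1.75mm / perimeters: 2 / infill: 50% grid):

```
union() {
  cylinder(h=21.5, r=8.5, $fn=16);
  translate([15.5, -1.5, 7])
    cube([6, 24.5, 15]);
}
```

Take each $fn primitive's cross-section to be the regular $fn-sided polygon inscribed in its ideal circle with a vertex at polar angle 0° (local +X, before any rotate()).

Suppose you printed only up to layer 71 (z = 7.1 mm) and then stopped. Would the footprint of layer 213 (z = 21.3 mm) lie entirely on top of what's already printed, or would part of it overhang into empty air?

Compare the two slices. At z = 7.1: the cylinder: section is a regular 16-gon, circumradius r=8.5 (area = (16/2)·8.500²·sin(360°/16) = 221.19 mm²); the 6×24.5 cube at (15.5, -1.5) contributes its full rectangle (area 147.00 mm²); Taking the union: the 2 present regions are separate (no shared area or edge), so areas and boundary lengths simply add and each stays a separate island — area = 368.19 mm². At z = 21.3: the r=8.5 cylinder contributes a regular 16-gon of circumradius 8.5 (area = (16/2)·8.500²·sin(360°/16) = 221.19 mm²); the 6×24.5 cube at (15.5, -1.5) contributes its full rectangle (area 147.00 mm²); Combining (union): the 2 present regions are separate (no shared area or edge), so areas and boundary lengths simply add and each stays a separate island — area = 368.19 mm². Checking containment: the cross-section at z = 21.3 is a subset of the cross-section at z = 7.1.

entirely on top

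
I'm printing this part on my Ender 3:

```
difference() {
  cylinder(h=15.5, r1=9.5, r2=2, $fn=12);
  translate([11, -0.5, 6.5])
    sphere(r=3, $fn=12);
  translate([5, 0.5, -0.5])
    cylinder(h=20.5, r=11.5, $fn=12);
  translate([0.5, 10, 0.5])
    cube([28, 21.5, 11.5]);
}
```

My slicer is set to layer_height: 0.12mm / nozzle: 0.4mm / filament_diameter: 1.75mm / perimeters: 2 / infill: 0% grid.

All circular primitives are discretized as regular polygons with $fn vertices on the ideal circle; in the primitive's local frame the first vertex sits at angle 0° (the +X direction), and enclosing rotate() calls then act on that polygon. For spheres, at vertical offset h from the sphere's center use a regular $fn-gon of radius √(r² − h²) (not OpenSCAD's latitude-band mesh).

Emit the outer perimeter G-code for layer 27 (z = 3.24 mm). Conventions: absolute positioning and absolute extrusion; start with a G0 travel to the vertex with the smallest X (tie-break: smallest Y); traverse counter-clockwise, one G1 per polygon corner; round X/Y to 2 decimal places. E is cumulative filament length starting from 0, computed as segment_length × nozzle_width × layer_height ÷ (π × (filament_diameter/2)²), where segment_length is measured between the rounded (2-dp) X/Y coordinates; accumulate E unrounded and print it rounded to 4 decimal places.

At z = 3.24 mm: the cone (r1=9.5→r2=2) has section circumradius 7.932 here — a regular 12-gon; the sphere at (11, -0.5) is absent (|z−center|=3.260 > r=3); the cylinder at (5, 0.5): section is a regular 12-gon, circumradius r=11.5; the 28×21.5 cube at (0.5, 10) contributes its full rectangle; Taking the first minus the rest: starting from the cone, the r=11.5 cylinder at (5, 0.5) partially overlaps it — only the 173.69 mm² overlap (of its 396.75 mm²) is removed, clipping the outline; the 28×21.5 cube at (0.5, 10) misses the remaining region (no effect) — 1 connected region. The outline is a single polygon with 8 vertices. Extrusion per mm of travel: 0.4 × 0.12 / (π × 0.875²) = 0.019956. Accumulating E over each segment gives final E = 0.5928.

G0 X-7.93 Y0.00 Z3.24
G1 X-6.87 Y-3.97 E0.0820
G1 X-3.97 Y-6.87 E0.1638
G1 X-3.11 Y-7.10 E0.1816
G1 X-4.96 Y-5.25 E0.2338
G1 X-6.50 Y0.50 E0.3526
G1 X-5.10 Y5.74 E0.4609
G1 X-6.87 Y3.97 E0.5108
G1 X-7.93 Y0.00 E0.5928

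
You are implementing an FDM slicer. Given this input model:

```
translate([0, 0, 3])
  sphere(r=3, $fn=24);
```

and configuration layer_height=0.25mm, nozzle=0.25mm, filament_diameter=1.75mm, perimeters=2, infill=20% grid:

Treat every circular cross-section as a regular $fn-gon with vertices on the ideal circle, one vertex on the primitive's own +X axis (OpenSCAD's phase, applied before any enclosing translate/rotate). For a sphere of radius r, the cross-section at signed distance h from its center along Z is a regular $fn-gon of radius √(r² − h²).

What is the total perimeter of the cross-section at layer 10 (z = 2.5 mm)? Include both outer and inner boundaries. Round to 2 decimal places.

At z = 2.5 mm: the r=3 sphere slices to a regular 24-gon of circumradius 2.958 (√(r²−h²) with h=0.5 from center) (perimeter = 2·24·2.958·sin(180°/24) = 18.53 mm). Overall, the cross-section is a single solid region. Total boundary length (outer) = 18.53 mm.

18.53 mm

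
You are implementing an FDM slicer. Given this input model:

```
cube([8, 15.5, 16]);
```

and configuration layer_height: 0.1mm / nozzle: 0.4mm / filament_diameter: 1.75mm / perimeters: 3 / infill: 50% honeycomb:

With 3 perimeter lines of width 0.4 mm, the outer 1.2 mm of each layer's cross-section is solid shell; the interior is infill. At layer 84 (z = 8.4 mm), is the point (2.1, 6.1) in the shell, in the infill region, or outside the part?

At z = 8.4 mm: the 8×15.5 cube contributes its full rectangle. Overall, the cross-section is a single solid region. The nearest boundary edge runs (0.00, 15.50)→(0.00, 0.00); distance from the point to it = 2.10 mm. The point is inside the cross-section and 2.10 mm from the nearest boundary — more than the 1.2 mm shell width (3 × 0.4), so it's in the infill interior.

infill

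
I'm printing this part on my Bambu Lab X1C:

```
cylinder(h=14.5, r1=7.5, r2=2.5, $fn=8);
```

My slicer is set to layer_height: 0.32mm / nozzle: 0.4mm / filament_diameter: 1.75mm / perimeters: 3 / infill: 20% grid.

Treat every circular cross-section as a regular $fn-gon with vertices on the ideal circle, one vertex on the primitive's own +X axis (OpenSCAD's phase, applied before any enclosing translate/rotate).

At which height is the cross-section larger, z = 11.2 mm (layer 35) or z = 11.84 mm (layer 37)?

Layer 35 (z = 11.2): the cone contributes a regular 8-gon of circumradius 3.638 (interpolated between r1=7.5 and r2=2.5 at t=0.772) (area = (8/2)·3.638²·sin(360°/8) = 37.43 mm²). So its area = 37.43 mm². Layer 37 (z = 11.84): the cone (r1=7.5→r2=2.5) has section circumradius 3.417 here — a regular 8-gon (area = (8/2)·3.417²·sin(360°/8) = 33.03 mm²). So its area = 33.03 mm². Layer 35 is larger (37.43 vs 33.03 mm²).

layer 35 (z = 11.2 mm)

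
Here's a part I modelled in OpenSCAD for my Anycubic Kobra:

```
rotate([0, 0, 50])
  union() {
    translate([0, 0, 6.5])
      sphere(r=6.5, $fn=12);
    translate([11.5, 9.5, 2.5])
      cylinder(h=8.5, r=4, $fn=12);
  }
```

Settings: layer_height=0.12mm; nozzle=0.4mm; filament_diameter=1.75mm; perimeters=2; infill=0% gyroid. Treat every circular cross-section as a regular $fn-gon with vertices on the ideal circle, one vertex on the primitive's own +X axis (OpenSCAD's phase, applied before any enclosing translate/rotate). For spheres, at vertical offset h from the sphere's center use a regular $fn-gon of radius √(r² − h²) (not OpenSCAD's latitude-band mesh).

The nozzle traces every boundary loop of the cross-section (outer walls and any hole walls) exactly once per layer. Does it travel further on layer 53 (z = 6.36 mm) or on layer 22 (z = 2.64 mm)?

Layer 53 (z = 6.36): the sphere: section is a regular 12-gon, circumradius = √(r²−h²) = √(6.5²−0.14²) = 6.498 (perimeter = 2·12·6.498·sin(180°/12) = 40.37 mm); the r=4 cylinder at (11.5, 9.5) gives a regular 12-gon of circumradius 4 (constant along its height) (perimeter = 2·12·4.000·sin(180°/12) = 24.85 mm); Taking the union: the 2 present regions are separate (no shared area or edge), so areas and boundary lengths simply add and each stays a separate island — boundary = 65.21 mm; (whole slice rotated 50° about Z — lengths, areas and connectivity unchanged). So its perimeter = 65.21 mm. Layer 22 (z = 2.64): the sphere: section is a regular 12-gon, circumradius = √(r²−h²) = √(6.5²−3.86²) = 5.230 (perimeter = 2·12·5.230·sin(180°/12) = 32.49 mm); the r=4 cylinder at (11.5, 9.5) gives a regular 12-gon of circumradius 4 (constant along its height) (perimeter = 2·12·4.000·sin(180°/12) = 24.85 mm); Taking the union: the 2 present regions are separate (no shared area or edge), so areas and boundary lengths simply add and each stays a separate island — boundary = 57.33 mm; (whole slice rotated 50° about Z — lengths, areas and connectivity unchanged). So its perimeter = 57.33 mm. Layer 53 is larger (65.21 vs 57.33 mm).

layer 53 (z = 6.36 mm)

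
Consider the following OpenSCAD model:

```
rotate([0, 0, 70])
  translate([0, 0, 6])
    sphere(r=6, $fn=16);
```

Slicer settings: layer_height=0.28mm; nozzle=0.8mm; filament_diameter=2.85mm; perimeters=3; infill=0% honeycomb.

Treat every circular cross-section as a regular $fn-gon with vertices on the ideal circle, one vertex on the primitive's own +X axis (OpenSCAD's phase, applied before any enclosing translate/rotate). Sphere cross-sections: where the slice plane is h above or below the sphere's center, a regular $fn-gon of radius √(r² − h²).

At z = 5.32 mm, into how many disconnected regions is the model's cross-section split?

1

At z = 5.32 mm: the r=6 sphere slices to a regular 16-gon of circumradius 5.961 (√(r²−h²) with h=0.68 from center); (whole slice rotated 70° about Z — lengths, areas and connectivity unchanged). The result has 1 disconnected region.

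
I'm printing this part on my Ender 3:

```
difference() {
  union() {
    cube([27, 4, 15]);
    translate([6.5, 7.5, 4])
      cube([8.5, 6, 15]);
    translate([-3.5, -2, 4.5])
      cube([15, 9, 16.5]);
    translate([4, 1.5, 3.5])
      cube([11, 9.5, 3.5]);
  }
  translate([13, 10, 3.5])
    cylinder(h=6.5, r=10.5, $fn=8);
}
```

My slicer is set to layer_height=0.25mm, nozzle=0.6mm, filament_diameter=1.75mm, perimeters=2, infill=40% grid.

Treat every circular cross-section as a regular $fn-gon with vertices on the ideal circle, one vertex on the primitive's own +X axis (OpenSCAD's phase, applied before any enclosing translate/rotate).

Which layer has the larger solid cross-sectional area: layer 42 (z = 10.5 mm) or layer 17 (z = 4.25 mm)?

layer 42 (z = 10.5 mm)

Layer 42 (z = 10.5): the cube (footprint 27×4) is included at this height (area 108.00 mm²); the 8.5×6 cube at (6.5, 7.5) contributes its full rectangle (area 51.00 mm²); the cube at (-3.5, -2) (footprint 15×9) is included at this height (area 135.00 mm²); the cube at (4, 1.5) is absent (z outside [3.5, 7]); Taking the union: the regions partially overlap — summed areas 294.00 mm² minus the doubly-counted overlap 46.00 mm² gives 248.00 mm² — area = 248.00 mm²; the cylinder at (13, 10) is absent (z outside [3.5, 10]); Subtracting the remaining from the first: none of the subtracted shapes is present at this height, so the result so far is unchanged — area = 248.00 mm². So its area = 248.00 mm². Layer 17 (z = 4.25): the cube (footprint 27×4) is included at this height (area 108.00 mm²); the cube at (6.5, 7.5) is present — its section is the full 8.5×6 rectangle (area 51.00 mm²); the cube at (-3.5, -2) does not reach this height (z outside [4.5, 21]); the 11×9.5 cube at (4, 1.5) contributes its full rectangle (area 104.50 mm²); Combining (union): the regions partially overlap — summed areas 263.50 mm² minus the doubly-counted overlap 57.25 mm² gives 206.25 mm² — area = 206.25 mm²; the cylinder at (13, 10): section is a regular 8-gon, circumradius r=10.5 (area = (8/2)·10.500²·sin(360°/8) = 311.83 mm²); Subtracting the remaining from the first: starting from that combined region (206.25 mm²), the r=10.5 cylinder at (13, 10) partially overlaps it — only the 141.30 mm² overlap (of its 311.83 mm²) is removed, clipping the outline — area = 64.95 mm². So its area = 64.95 mm². Layer 42 is larger (248.00 vs 64.95 mm²).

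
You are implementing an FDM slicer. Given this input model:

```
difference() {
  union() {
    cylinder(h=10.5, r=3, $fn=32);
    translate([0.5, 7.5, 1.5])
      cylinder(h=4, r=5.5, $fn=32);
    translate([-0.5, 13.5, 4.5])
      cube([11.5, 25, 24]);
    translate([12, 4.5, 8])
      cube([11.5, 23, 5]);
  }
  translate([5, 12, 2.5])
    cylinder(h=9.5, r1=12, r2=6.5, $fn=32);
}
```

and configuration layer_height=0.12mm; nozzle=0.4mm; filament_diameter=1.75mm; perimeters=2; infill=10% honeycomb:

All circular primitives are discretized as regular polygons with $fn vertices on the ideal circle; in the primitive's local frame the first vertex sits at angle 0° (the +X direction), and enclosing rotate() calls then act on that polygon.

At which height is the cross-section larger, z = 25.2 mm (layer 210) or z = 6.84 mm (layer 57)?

Layer 210 (z = 25.2): the cylinder does not reach this height (z outside [0, 10.5]); the cylinder at (0.5, 7.5) does not reach this height (z outside [1.5, 5.5]); the cube at (-0.5, 13.5) is present — its section is the full 11.5×25 rectangle (area 287.50 mm²); the cube at (12, 4.5) does not reach this height (z outside [8, 13]); Taking the union: only the 11.5×25 cube at (-0.5, 13.5) is present, so the union is just that shape — area = 287.50 mm²; the cone at (5, 12) is absent (z outside [2.5, 12]); After the difference (first − rest): none of the subtracted shapes is present at this height, so the result so far is unchanged — area = 287.50 mm². So its area = 287.50 mm². Layer 57 (z = 6.84): the r=3 cylinder contributes a regular 32-gon of circumradius 3 (area = (32/2)·3.000²·sin(360°/32) = 28.09 mm²); the cylinder at (0.5, 7.5) is not intersected at this z (z outside [1.5, 5.5]); the 11.5×25 cube at (-0.5, 13.5) contributes its full rectangle (area 287.50 mm²); the cube at (12, 4.5) is not intersected at this z (z outside [8, 13]); Combining (union): the 2 present regions are separate (no shared area or edge), so areas and boundary lengths simply add and each stays a separate island — area = 315.59 mm²; the cone at (5, 12) contributes a regular 32-gon of circumradius 9.487 (interpolated between r1=12 and r2=6.5 at t=0.457) (area = (32/2)·9.487²·sin(360°/32) = 280.96 mm²); After the difference (first − rest): starting from the result so far (315.59 mm²), the cone at (5, 12) partially overlaps it — only the 84.33 mm² overlap (of its 280.96 mm²) is removed, clipping the outline — area = 231.26 mm². So its area = 231.26 mm². Layer 210 is larger (287.50 vs 231.26 mm²).

layer 210 (z = 25.2 mm)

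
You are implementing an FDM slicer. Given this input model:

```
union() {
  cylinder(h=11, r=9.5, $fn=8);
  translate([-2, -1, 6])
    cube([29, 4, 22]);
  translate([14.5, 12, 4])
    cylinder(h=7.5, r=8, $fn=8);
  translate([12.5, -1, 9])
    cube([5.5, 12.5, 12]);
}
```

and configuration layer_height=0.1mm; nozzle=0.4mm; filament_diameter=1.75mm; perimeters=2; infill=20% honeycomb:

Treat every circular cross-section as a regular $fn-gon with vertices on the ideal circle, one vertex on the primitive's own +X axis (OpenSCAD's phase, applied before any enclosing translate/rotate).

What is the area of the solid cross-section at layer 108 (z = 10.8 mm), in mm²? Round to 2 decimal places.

At z = 10.8 mm: the cylinder: section is a regular 8-gon, circumradius r=9.5 (area = (8/2)·9.500²·sin(360°/8) = 255.27 mm²); the cube at (-2, -1) is present — its section is the full 29×4 rectangle (area 116.00 mm²); the r=8 cylinder at (14.5, 12) contributes a regular 8-gon of circumradius 8 (area = (8/2)·8.000²·sin(360°/8) = 181.02 mm²); the cube at (12.5, -1) is present — its section is the full 5.5×12.5 rectangle (area 68.75 mm²); Taking the union: the regions partially overlap — summed areas 621.03 mm² minus the doubly-counted overlap 103.81 mm² gives 517.22 mm² — area = 517.22 mm². Overall, the cross-section is a single solid region. Net area = 517.22 mm².

517.22 mm²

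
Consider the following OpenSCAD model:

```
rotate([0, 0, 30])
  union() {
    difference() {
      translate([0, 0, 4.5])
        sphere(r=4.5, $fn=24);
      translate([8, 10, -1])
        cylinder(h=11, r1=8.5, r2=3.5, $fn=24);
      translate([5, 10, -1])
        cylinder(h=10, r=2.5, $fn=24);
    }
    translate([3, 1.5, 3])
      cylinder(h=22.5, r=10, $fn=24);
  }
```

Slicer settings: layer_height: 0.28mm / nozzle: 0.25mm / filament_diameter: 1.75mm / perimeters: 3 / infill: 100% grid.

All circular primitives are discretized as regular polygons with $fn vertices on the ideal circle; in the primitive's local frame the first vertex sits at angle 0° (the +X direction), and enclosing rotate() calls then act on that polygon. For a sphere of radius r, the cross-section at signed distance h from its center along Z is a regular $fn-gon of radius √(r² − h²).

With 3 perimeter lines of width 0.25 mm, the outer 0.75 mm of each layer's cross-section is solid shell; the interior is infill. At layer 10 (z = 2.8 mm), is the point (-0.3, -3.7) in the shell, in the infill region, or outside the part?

shell

At z = 2.8 mm: the r=4.5 sphere contributes a regular 24-gon of circumradius √(4.5²−1.7²) = 4.167; the cone at (8, 10) contributes a regular 24-gon of circumradius 6.773 (interpolated between r1=8.5 and r2=3.5 at t=0.345); the cylinder at (5, 10): section is a regular 24-gon, circumradius r=2.5; Taking the first minus the rest: starting from the r=4.5 sphere, the cone at (8, 10) misses the remaining region (no effect); the r=2.5 cylinder at (5, 10) misses the remaining region (no effect) — 1 connected region; the cylinder at (3, 1.5) does not reach this height (z outside [3, 25.5]); Merging all regions: only the result so far is present, so the union is just that shape — 1 connected region; (whole slice rotated 30° about Z — lengths, areas and connectivity unchanged). Overall, the cross-section is a single solid region. Undo the 30° rotation: the query point maps to (-2.110, -3.054) in the un-rotated model frame. The nearest boundary edge runs (-2.08, -3.61)→(-2.95, -2.95); distance from the point to it = 0.42 mm. The point is inside the cross-section, 0.42 mm from the nearest boundary — within the 0.75 mm shell band (3 × 0.25).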